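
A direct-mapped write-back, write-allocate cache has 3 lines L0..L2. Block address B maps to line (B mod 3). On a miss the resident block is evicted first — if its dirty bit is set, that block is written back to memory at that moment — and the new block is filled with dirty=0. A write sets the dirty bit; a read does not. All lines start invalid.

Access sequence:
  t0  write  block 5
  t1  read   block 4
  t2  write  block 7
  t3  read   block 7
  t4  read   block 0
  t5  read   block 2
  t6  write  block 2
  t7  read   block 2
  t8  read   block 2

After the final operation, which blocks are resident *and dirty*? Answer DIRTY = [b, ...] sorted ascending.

DIRTY = [2, 7]

  0 | W B5 → L2 miss [D]
  1 | R B4 → L1 miss [-]
  2 | W B7 → L1 miss [D]
  3 | R B7 → L1 hit [D]
  4 | R B0 → L0 miss [-]
  5 | R B2 → L2 miss wb→B5 [-]
  6 | W B2 → L2 hit [D]
  7 | R B2 → L2 hit [D]
  8 | R B2 → L2 hit [D]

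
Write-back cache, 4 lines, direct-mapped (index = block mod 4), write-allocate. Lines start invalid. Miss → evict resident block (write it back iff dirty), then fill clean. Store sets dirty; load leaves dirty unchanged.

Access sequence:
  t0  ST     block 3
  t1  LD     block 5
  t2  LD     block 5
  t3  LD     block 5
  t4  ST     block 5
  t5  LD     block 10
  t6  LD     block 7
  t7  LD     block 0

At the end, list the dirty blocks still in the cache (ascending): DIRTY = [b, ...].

DIRTY = [5]

0: W B3 → L3 miss [D]
1: R B5 → L1 miss [-]
2: R B5 → L1 hit [-]
3: R B5 → L1 hit [-]
4: W B5 → L1 hit [D]
5: R B10 → L2 miss [-]
6: R B7 → L3 miss wb→B3 [-]
7: R B0 → L0 miss [-]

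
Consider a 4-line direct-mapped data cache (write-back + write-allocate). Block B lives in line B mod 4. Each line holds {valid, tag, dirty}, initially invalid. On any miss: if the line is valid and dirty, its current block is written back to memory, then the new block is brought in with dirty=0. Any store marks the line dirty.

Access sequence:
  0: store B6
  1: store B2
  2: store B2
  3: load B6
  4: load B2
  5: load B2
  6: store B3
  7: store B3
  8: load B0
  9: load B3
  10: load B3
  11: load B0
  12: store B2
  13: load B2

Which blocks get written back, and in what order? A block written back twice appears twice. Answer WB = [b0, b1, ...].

  0 | W B6 → L2 miss [D]
  1 | W B2 → L2 miss wb→B6 [D]
  2 | W B2 → L2 hit [D]
  3 | R B6 → L2 miss wb→B2 [-]
  4 | R B2 → L2 miss [-]
  5 | R B2 → L2 hit [-]
  6 | W B3 → L3 miss [D]
  7 | W B3 → L3 hit [D]
  8 | R B0 → L0 miss [-]
  9 | R B3 → L3 hit [D]
  10 | R B3 → L3 hit [D]
  11 | R B0 → L0 hit [-]
  12 | W B2 → L2 hit [D]
  13 | R B2 → L2 hit [D]

WB = [6, 2]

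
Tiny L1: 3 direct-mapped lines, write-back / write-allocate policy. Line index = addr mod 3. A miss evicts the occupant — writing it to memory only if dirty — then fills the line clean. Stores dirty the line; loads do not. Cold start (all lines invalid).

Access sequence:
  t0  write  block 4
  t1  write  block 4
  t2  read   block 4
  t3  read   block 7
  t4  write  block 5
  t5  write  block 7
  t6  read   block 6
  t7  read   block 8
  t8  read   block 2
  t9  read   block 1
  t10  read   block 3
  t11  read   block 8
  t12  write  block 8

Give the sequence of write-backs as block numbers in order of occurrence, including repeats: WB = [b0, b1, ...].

WB = [4, 5, 7]

0: W B4 → L1 miss [D]
1: W B4 → L1 hit [D]
2: R B4 → L1 hit [D]
3: R B7 → L1 miss wb→B4 [-]
4: W B5 → L2 miss [D]
5: W B7 → L1 hit [D]
6: R B6 → L0 miss [-]
7: R B8 → L2 miss wb→B5 [-]
8: R B2 → L2 miss [-]
9: R B1 → L1 miss wb→B7 [-]
10: R B3 → L0 miss [-]
11: R B8 → L2 miss [-]
12: W B8 → L2 hit [D]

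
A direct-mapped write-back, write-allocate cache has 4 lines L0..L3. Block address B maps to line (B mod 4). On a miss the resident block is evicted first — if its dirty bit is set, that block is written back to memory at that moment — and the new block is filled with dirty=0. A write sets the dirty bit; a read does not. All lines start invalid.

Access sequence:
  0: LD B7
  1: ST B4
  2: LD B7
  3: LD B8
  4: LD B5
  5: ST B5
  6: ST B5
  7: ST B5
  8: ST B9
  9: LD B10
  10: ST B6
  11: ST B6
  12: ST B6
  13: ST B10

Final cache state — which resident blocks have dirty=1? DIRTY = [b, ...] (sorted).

0: R B7 -> L3 miss  d=-]
1: W B4 -> L0 miss  d=D]
2: R B7 -> L3 hit  d=-]
3: R B8 -> L0 miss wb->B4  d=-]
4: R B5 -> L1 miss  d=-]
5: W B5 -> L1 hit  d=D]
6: W B5 -> L1 hit  d=D]
7: W B5 -> L1 hit  d=D]
8: W B9 -> L1 miss wb->B5  d=D]
9: R B10 -> L2 miss  d=-]
10: W B6 -> L2 miss  d=D]
11: W B6 -> L2 hit  d=D]
12: W B6 -> L2 hit  d=D]
13: W B10 -> L2 miss wb->B6  d=D]

DIRTY = [9, 10]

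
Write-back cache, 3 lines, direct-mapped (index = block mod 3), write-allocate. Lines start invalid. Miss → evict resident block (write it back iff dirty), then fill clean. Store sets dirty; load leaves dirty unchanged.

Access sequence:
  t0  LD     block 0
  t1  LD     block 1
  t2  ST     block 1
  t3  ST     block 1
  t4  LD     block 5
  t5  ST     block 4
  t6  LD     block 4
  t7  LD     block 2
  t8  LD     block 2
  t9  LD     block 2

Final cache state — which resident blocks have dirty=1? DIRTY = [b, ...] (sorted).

0: R B0 -> L0 miss  d=-]
1: R B1 -> L1 miss  d=-]
2: W B1 -> L1 hit  d=D]
3: W B1 -> L1 hit  d=D]
4: R B5 -> L2 miss  d=-]
5: W B4 -> L1 miss wb->B1  d=D]
6: R B4 -> L1 hit  d=D]
7: R B2 -> L2 miss  d=-]
8: R B2 -> L2 hit  d=-]
9: R B2 -> L2 hit  d=-]

DIRTY = [4]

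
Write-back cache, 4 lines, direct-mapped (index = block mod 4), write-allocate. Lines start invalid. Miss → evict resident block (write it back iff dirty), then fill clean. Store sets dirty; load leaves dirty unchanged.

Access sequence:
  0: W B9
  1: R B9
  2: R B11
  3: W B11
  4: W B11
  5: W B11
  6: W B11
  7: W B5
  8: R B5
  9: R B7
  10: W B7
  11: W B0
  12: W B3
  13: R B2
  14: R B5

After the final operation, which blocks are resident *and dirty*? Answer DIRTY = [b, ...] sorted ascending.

  0 | W B9 → L1 miss [D]
  1 | R B9 → L1 hit [D]
  2 | R B11 → L3 miss [-]
  3 | W B11 → L3 hit [D]
  4 | W B11 → L3 hit [D]
  5 | W B11 → L3 hit [D]
  6 | W B11 → L3 hit [D]
  7 | W B5 → L1 miss wb→B9 [D]
  8 | R B5 → L1 hit [D]
  9 | R B7 → L3 miss wb→B11 [-]
  10 | W B7 → L3 hit [D]
  11 | W B0 → L0 miss [D]
  12 | W B3 → L3 miss wb→B7 [D]
  13 | R B2 → L2 miss [-]
  14 | R B5 → L1 hit [D]

DIRTY = [0, 3, 5]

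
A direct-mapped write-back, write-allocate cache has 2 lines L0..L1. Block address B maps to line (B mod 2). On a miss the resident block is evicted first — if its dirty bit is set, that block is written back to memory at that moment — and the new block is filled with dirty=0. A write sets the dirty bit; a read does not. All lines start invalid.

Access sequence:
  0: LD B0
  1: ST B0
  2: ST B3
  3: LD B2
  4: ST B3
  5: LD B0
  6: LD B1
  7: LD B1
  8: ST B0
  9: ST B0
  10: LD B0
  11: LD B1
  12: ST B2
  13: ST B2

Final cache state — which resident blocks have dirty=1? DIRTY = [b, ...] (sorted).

0: R B0 → L0 miss [-]
1: W B0 → L0 hit [D]
2: W B3 → L1 miss [D]
3: R B2 → L0 miss wb→B0 [-]
4: W B3 → L1 hit [D]
5: R B0 → L0 miss [-]
6: R B1 → L1 miss wb→B3 [-]
7: R B1 → L1 hit [-]
8: W B0 → L0 hit [D]
9: W B0 → L0 hit [D]
10: R B0 → L0 hit [D]
11: R B1 → L1 hit [-]
12: W B2 → L0 miss wb→B0 [D]
13: W B2 → L0 hit [D]

DIRTY = [2]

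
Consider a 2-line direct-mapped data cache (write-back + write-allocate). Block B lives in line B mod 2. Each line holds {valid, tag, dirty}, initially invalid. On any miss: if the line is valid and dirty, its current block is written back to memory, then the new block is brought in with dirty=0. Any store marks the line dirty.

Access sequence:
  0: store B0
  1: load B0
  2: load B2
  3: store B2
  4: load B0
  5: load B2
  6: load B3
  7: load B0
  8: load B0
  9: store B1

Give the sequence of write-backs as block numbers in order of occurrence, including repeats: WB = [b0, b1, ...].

WB = [0, 2]

0: W B0 -> L0 miss  d=D]
1: R B0 -> L0 hit  d=D]
2: R B2 -> L0 miss wb->B0  d=-]
3: W B2 -> L0 hit  d=D]
4: R B0 -> L0 miss wb->B2  d=-]
5: R B2 -> L0 miss  d=-]
6: R B3 -> L1 miss  d=-]
7: R B0 -> L0 miss  d=-]
8: R B0 -> L0 hit  d=-]
9: W B1 -> L1 miss  d=D]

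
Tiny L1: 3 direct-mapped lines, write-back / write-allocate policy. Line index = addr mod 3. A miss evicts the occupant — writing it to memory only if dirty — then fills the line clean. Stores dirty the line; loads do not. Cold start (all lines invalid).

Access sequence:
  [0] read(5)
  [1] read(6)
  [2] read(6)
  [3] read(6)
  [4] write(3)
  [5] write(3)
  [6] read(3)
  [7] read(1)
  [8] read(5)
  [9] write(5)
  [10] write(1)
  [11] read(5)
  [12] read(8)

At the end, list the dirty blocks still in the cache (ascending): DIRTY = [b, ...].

0: R B5 → L2 miss [-]
1: R B6 → L0 miss [-]
2: R B6 → L0 hit [-]
3: R B6 → L0 hit [-]
4: W B3 → L0 miss [D]
5: W B3 → L0 hit [D]
6: R B3 → L0 hit [D]
7: R B1 → L1 miss [-]
8: R B5 → L2 hit [-]
9: W B5 → L2 hit [D]
10: W B1 → L1 hit [D]
11: R B5 → L2 hit [D]
12: R B8 → L2 miss wb→B5 [-]

DIRTY = [1, 3]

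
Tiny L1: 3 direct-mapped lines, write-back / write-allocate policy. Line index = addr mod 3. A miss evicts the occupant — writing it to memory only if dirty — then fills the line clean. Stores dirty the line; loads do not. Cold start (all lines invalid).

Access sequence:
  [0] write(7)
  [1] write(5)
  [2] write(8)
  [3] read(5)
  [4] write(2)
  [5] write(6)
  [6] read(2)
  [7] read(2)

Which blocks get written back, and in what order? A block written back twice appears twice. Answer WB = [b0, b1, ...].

WB = [5, 8]

  0 | W B7 → L1 miss [D]
  1 | W B5 → L2 miss [D]
  2 | W B8 → L2 miss wb→B5 [D]
  3 | R B5 → L2 miss wb→B8 [-]
  4 | W B2 → L2 miss [D]
  5 | W B6 → L0 miss [D]
  6 | R B2 → L2 hit [D]
  7 | R B2 → L2 hit [D]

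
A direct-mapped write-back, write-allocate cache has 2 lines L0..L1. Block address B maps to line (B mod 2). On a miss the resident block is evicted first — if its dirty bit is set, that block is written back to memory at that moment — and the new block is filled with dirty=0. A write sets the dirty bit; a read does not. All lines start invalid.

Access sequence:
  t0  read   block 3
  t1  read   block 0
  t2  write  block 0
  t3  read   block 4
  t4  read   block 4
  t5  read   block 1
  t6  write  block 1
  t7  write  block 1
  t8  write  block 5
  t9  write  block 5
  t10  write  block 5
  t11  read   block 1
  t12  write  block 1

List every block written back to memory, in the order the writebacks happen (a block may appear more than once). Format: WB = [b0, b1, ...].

0: R B3 → L1 miss [-]
1: R B0 → L0 miss [-]
2: W B0 → L0 hit [D]
3: R B4 → L0 miss wb→B0 [-]
4: R B4 → L0 hit [-]
5: R B1 → L1 miss [-]
6: W B1 → L1 hit [D]
7: W B1 → L1 hit [D]
8: W B5 → L1 miss wb→B1 [D]
9: W B5 → L1 hit [D]
10: W B5 → L1 hit [D]
11: R B1 → L1 miss wb→B5 [-]
12: W B1 → L1 hit [D]

WB = [0, 1, 5]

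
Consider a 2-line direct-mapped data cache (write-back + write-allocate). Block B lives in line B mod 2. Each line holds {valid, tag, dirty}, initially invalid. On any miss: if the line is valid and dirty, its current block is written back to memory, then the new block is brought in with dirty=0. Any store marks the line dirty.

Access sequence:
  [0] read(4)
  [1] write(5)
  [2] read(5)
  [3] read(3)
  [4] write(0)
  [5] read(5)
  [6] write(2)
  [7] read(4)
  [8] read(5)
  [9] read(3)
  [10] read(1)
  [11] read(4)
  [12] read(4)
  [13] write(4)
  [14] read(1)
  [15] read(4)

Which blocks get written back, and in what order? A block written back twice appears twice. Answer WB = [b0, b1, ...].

  0 | R B4 → L0 miss [-]
  1 | W B5 → L1 miss [D]
  2 | R B5 → L1 hit [D]
  3 | R B3 → L1 miss wb→B5 [-]
  4 | W B0 → L0 miss [D]
  5 | R B5 → L1 miss [-]
  6 | W B2 → L0 miss wb→B0 [D]
  7 | R B4 → L0 miss wb→B2 [-]
  8 | R B5 → L1 hit [-]
  9 | R B3 → L1 miss [-]
  10 | R B1 → L1 miss [-]
  11 | R B4 → L0 hit [-]
  12 | R B4 → L0 hit [-]
  13 | W B4 → L0 hit [D]
  14 | R B1 → L1 hit [-]
  15 | R B4 → L0 hit [D]

WB = [5, 0, 2]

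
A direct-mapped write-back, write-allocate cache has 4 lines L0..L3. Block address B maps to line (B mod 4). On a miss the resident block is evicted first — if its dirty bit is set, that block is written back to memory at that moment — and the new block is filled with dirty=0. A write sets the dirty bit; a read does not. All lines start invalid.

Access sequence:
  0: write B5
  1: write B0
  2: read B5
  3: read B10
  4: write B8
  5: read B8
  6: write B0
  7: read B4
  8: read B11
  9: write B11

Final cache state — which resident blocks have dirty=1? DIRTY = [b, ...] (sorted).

DIRTY = [5, 11]

0: W B5 -> L1 miss  d=D]
1: W B0 -> L0 miss  d=D]
2: R B5 -> L1 hit  d=D]
3: R B10 -> L2 miss  d=-]
4: W B8 -> L0 miss wb->B0  d=D]
5: R B8 -> L0 hit  d=D]
6: W B0 -> L0 miss wb->B8  d=D]
7: R B4 -> L0 miss wb->B0  d=-]
8: R B11 -> L3 miss  d=-]
9: W B11 -> L3 hit  d=D]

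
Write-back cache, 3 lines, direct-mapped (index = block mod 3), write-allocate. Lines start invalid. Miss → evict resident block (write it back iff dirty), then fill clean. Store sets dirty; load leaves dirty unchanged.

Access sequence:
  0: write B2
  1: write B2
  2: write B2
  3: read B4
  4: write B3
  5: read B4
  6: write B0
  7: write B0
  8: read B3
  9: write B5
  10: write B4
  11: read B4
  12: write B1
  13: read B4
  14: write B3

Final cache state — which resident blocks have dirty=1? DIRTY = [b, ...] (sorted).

DIRTY = [3, 5]

0: W B2 -> L2 miss  d=D]
1: W B2 -> L2 hit  d=D]
2: W B2 -> L2 hit  d=D]
3: R B4 -> L1 miss  d=-]
4: W B3 -> L0 miss  d=D]
5: R B4 -> L1 hit  d=-]
6: W B0 -> L0 miss wb->B3  d=D]
7: W B0 -> L0 hit  d=D]
8: R B3 -> L0 miss wb->B0  d=-]
9: W B5 -> L2 miss wb->B2  d=D]
10: W B4 -> L1 hit  d=D]
11: R B4 -> L1 hit  d=D]
12: W B1 -> L1 miss wb->B4  d=D]
13: R B4 -> L1 miss wb->B1  d=-]
14: W B3 -> L0 hit  d=D]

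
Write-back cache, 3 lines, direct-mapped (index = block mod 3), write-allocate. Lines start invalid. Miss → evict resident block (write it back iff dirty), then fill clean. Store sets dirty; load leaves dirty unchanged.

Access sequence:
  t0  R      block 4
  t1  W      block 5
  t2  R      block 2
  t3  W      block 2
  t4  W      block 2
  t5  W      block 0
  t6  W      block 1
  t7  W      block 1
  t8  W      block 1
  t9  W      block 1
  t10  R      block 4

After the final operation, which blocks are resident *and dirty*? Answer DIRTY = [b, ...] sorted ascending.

DIRTY = [0, 2]

  0 | R B4 → L1 miss [-]
  1 | W B5 → L2 miss [D]
  2 | R B2 → L2 miss wb→B5 [-]
  3 | W B2 → L2 hit [D]
  4 | W B2 → L2 hit [D]
  5 | W B0 → L0 miss [D]
  6 | W B1 → L1 miss [D]
  7 | W B1 → L1 hit [D]
  8 | W B1 → L1 hit [D]
  9 | W B1 → L1 hit [D]
  10 | R B4 → L1 miss wb→B1 [-]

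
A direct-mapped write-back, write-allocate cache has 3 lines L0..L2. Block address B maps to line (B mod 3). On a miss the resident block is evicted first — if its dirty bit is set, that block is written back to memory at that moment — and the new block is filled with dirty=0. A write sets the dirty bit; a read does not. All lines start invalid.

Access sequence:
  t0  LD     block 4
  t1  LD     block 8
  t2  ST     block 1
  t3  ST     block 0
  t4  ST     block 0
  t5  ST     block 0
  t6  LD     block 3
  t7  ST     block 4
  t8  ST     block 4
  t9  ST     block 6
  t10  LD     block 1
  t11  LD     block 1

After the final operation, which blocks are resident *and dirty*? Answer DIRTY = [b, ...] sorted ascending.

DIRTY = [6]

  0 | R B4 → L1 miss [-]
  1 | R B8 → L2 miss [-]
  2 | W B1 → L1 miss [D]
  3 | W B0 → L0 miss [D]
  4 | W B0 → L0 hit [D]
  5 | W B0 → L0 hit [D]
  6 | R B3 → L0 miss wb→B0 [-]
  7 | W B4 → L1 miss wb→B1 [D]
  8 | W B4 → L1 hit [D]
  9 | W B6 → L0 miss [D]
  10 | R B1 → L1 miss wb→B4 [-]
  11 | R B1 → L1 hit [-]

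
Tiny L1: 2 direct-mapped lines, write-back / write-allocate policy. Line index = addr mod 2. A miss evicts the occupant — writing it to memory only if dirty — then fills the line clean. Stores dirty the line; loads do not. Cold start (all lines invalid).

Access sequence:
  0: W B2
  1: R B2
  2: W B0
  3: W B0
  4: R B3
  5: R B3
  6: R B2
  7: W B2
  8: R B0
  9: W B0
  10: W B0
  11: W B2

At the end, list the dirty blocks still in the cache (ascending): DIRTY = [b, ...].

0: W B2 -> L0 miss  d=D]
1: R B2 -> L0 hit  d=D]
2: W B0 -> L0 miss wb->B2  d=D]
3: W B0 -> L0 hit  d=D]
4: R B3 -> L1 miss  d=-]
5: R B3 -> L1 hit  d=-]
6: R B2 -> L0 miss wb->B0  d=-]
7: W B2 -> L0 hit  d=D]
8: R B0 -> L0 miss wb->B2  d=-]
9: W B0 -> L0 hit  d=D]
10: W B0 -> L0 hit  d=D]
11: W B2 -> L0 miss wb->B0  d=D]

DIRTY = [2]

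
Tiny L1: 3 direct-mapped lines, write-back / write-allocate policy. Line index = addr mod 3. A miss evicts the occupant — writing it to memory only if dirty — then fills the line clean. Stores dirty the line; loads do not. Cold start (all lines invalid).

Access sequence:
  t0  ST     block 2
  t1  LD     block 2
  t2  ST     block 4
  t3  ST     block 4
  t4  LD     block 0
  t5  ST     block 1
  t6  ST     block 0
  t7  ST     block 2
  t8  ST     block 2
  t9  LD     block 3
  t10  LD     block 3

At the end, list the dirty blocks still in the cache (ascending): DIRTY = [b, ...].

DIRTY = [1, 2]

0: W B2 -> L2 miss  d=D]
1: R B2 -> L2 hit  d=D]
2: W B4 -> L1 miss  d=D]
3: W B4 -> L1 hit  d=D]
4: R B0 -> L0 miss  d=-]
5: W B1 -> L1 miss wb->B4  d=D]
6: W B0 -> L0 hit  d=D]
7: W B2 -> L2 hit  d=D]
8: W B2 -> L2 hit  d=D]
9: R B3 -> L0 miss wb->B0  d=-]
10: R B3 -> L0 hit  d=-]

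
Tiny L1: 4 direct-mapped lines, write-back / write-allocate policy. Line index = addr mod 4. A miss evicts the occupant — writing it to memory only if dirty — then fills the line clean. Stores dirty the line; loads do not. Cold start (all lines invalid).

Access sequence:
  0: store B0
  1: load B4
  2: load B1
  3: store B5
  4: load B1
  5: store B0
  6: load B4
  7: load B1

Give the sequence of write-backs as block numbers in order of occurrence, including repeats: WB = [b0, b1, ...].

0: W B0 → L0 miss [D]
1: R B4 → L0 miss wb→B0 [-]
2: R B1 → L1 miss [-]
3: W B5 → L1 miss [D]
4: R B1 → L1 miss wb→B5 [-]
5: W B0 → L0 miss [D]
6: R B4 → L0 miss wb→B0 [-]
7: R B1 → L1 hit [-]

WB = [0, 5, 0]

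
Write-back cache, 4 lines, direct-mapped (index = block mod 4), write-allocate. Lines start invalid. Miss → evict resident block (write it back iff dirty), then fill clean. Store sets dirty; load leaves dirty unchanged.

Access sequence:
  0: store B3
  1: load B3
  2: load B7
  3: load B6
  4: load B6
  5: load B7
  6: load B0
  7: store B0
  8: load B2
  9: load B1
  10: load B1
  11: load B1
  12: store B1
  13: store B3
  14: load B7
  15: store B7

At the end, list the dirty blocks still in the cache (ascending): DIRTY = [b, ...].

  0 | W B3 → L3 miss [D]
  1 | R B3 → L3 hit [D]
  2 | R B7 → L3 miss wb→B3 [-]
  3 | R B6 → L2 miss [-]
  4 | R B6 → L2 hit [-]
  5 | R B7 → L3 hit [-]
  6 | R B0 → L0 miss [-]
  7 | W B0 → L0 hit [D]
  8 | R B2 → L2 miss [-]
  9 | R B1 → L1 miss [-]
  10 | R B1 → L1 hit [-]
  11 | R B1 → L1 hit [-]
  12 | W B1 → L1 hit [D]
  13 | W B3 → L3 miss [D]
  14 | R B7 → L3 miss wb→B3 [-]
  15 | W B7 → L3 hit [D]

DIRTY = [0, 1, 7]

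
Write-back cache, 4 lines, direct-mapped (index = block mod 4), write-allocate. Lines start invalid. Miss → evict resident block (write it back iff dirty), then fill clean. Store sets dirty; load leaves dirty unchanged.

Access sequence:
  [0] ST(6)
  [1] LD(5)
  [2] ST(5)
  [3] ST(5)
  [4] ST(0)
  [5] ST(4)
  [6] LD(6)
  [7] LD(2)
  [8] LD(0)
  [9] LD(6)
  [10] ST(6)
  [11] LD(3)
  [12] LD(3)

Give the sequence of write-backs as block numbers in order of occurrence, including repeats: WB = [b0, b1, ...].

WB = [0, 6, 4]

0: W B6 -> L2 miss  d=D]
1: R B5 -> L1 miss  d=-]
2: W B5 -> L1 hit  d=D]
3: W B5 -> L1 hit  d=D]
4: W B0 -> L0 miss  d=D]
5: W B4 -> L0 miss wb->B0  d=D]
6: R B6 -> L2 hit  d=D]
7: R B2 -> L2 miss wb->B6  d=-]
8: R B0 -> L0 miss wb->B4  d=-]
9: R B6 -> L2 miss  d=-]
10: W B6 -> L2 hit  d=D]
11: R B3 -> L3 miss  d=-]
12: R B3 -> L3 hit  d=-]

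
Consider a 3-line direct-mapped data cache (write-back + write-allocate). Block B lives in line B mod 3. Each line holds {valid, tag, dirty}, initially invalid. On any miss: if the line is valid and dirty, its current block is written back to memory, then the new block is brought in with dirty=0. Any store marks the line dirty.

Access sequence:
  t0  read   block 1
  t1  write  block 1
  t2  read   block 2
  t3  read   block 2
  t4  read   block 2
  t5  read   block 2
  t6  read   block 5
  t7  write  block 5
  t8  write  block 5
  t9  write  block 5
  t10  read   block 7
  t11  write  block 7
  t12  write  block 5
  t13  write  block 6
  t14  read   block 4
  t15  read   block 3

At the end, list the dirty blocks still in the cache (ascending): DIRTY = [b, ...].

DIRTY = [5]

0: R B1 -> L1 miss  d=-]
1: W B1 -> L1 hit  d=D]
2: R B2 -> L2 miss  d=-]
3: R B2 -> L2 hit  d=-]
4: R B2 -> L2 hit  d=-]
5: R B2 -> L2 hit  d=-]
6: R B5 -> L2 miss  d=-]
7: W B5 -> L2 hit  d=D]
8: W B5 -> L2 hit  d=D]
9: W B5 -> L2 hit  d=D]
10: R B7 -> L1 miss wb->B1  d=-]
11: W B7 -> L1 hit  d=D]
12: W B5 -> L2 hit  d=D]
13: W B6 -> L0 miss  d=D]
14: R B4 -> L1 miss wb->B7  d=-]
15: R B3 -> L0 miss wb->B6  d=-]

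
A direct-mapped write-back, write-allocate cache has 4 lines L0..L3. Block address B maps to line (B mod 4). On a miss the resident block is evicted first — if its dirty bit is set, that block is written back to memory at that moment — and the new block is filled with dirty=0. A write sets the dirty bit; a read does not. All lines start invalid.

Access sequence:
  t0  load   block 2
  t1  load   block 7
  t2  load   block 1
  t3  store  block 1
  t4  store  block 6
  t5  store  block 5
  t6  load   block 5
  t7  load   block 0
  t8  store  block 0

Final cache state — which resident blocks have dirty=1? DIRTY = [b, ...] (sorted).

0: R B2 → L2 miss [-]
1: R B7 → L3 miss [-]
2: R B1 → L1 miss [-]
3: W B1 → L1 hit [D]
4: W B6 → L2 miss [D]
5: W B5 → L1 miss wb→B1 [D]
6: R B5 → L1 hit [D]
7: R B0 → L0 miss [-]
8: W B0 → L0 hit [D]

DIRTY = [0, 5, 6]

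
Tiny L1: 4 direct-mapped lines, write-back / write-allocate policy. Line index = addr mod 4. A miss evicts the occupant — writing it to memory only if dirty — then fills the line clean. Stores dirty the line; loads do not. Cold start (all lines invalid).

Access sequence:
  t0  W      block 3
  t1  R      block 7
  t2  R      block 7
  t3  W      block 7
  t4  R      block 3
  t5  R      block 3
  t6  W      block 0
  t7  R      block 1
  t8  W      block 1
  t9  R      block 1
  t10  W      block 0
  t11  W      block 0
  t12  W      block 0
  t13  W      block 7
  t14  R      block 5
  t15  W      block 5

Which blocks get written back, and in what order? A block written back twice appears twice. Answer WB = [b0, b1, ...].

0: W B3 -> L3 miss  d=D]
1: R B7 -> L3 miss wb->B3  d=-]
2: R B7 -> L3 hit  d=-]
3: W B7 -> L3 hit  d=D]
4: R B3 -> L3 miss wb->B7  d=-]
5: R B3 -> L3 hit  d=-]
6: W B0 -> L0 miss  d=D]
7: R B1 -> L1 miss  d=-]
8: W B1 -> L1 hit  d=D]
9: R B1 -> L1 hit  d=D]
10: W B0 -> L0 hit  d=D]
11: W B0 -> L0 hit  d=D]
12: W B0 -> L0 hit  d=D]
13: W B7 -> L3 miss  d=D]
14: R B5 -> L1 miss wb->B1  d=-]
15: W B5 -> L1 hit  d=D]

WB = [3, 7, 1]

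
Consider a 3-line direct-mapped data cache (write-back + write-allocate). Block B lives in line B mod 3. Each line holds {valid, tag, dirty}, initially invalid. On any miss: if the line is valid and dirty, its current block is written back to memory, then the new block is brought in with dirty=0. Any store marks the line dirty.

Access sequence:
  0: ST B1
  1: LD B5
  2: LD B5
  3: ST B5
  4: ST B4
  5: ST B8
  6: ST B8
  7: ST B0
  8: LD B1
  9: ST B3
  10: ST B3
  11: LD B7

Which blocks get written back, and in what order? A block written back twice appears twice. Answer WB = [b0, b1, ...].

WB = [1, 5, 4, 0]

0: W B1 → L1 miss [D]
1: R B5 → L2 miss [-]
2: R B5 → L2 hit [-]
3: W B5 → L2 hit [D]
4: W B4 → L1 miss wb→B1 [D]
5: W B8 → L2 miss wb→B5 [D]
6: W B8 → L2 hit [D]
7: W B0 → L0 miss [D]
8: R B1 → L1 miss wb→B4 [-]
9: W B3 → L0 miss wb→B0 [D]
10: W B3 → L0 hit [D]
11: R B7 → L1 miss [-]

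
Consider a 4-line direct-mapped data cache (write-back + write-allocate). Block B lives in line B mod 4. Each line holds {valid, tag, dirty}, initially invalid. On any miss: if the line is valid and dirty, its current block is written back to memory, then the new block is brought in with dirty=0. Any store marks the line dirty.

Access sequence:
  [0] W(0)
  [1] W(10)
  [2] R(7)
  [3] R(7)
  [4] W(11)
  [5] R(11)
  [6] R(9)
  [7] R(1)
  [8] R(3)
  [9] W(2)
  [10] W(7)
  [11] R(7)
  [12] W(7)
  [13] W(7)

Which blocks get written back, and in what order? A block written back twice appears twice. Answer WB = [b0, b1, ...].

WB = [11, 10]

  0 | W B0 → L0 miss [D]
  1 | W B10 → L2 miss [D]
  2 | R B7 → L3 miss [-]
  3 | R B7 → L3 hit [-]
  4 | W B11 → L3 miss [D]
  5 | R B11 → L3 hit [D]
  6 | R B9 → L1 miss [-]
  7 | R B1 → L1 miss [-]
  8 | R B3 → L3 miss wb→B11 [-]
  9 | W B2 → L2 miss wb→B10 [D]
  10 | W B7 → L3 miss [D]
  11 | R B7 → L3 hit [D]
  12 | W B7 → L3 hit [D]
  13 | W B7 → L3 hit [D]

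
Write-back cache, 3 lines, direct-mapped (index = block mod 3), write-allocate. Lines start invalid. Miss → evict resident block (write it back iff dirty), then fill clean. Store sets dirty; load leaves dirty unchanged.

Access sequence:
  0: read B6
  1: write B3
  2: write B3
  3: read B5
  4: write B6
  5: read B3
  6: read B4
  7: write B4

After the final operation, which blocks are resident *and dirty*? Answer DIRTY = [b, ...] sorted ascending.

  0 | R B6 → L0 miss [-]
  1 | W B3 → L0 miss [D]
  2 | W B3 → L0 hit [D]
  3 | R B5 → L2 miss [-]
  4 | W B6 → L0 miss wb→B3 [D]
  5 | R B3 → L0 miss wb→B6 [-]
  6 | R B4 → L1 miss [-]
  7 | W B4 → L1 hit [D]

DIRTY = [4]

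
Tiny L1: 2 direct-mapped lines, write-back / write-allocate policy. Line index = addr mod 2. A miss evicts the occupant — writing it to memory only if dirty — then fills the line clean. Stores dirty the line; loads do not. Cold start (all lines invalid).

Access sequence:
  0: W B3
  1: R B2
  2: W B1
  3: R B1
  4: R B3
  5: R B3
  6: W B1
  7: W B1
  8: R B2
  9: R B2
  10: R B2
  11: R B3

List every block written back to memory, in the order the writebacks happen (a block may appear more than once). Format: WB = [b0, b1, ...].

0: W B3 -> L1 miss  d=D]
1: R B2 -> L0 miss  d=-]
2: W B1 -> L1 miss wb->B3  d=D]
3: R B1 -> L1 hit  d=D]
4: R B3 -> L1 miss wb->B1  d=-]
5: R B3 -> L1 hit  d=-]
6: W B1 -> L1 miss  d=D]
7: W B1 -> L1 hit  d=D]
8: R B2 -> L0 hit  d=-]
9: R B2 -> L0 hit  d=-]
10: R B2 -> L0 hit  d=-]
11: R B3 -> L1 miss wb->B1  d=-]

WB = [3, 1, 1]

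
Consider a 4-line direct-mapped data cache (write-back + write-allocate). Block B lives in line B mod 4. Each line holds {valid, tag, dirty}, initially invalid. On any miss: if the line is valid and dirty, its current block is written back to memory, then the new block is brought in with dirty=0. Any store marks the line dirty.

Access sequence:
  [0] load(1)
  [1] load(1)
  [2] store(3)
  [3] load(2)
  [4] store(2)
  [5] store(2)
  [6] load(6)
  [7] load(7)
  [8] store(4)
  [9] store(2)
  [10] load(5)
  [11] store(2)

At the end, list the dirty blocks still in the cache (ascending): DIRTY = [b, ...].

  0 | R B1 → L1 miss [-]
  1 | R B1 → L1 hit [-]
  2 | W B3 → L3 miss [D]
  3 | R B2 → L2 miss [-]
  4 | W B2 → L2 hit [D]
  5 | W B2 → L2 hit [D]
  6 | R B6 → L2 miss wb→B2 [-]
  7 | R B7 → L3 miss wb→B3 [-]
  8 | W B4 → L0 miss [D]
  9 | W B2 → L2 miss [D]
  10 | R B5 → L1 miss [-]
  11 | W B2 → L2 hit [D]

DIRTY = [2, 4]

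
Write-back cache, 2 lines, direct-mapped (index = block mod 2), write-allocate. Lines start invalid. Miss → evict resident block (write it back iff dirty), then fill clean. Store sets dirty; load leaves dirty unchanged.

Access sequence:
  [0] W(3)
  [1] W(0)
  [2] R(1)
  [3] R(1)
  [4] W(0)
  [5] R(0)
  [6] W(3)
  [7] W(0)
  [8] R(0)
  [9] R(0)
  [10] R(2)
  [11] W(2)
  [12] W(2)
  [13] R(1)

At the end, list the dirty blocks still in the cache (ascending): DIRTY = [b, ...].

0: W B3 -> L1 miss  d=D]
1: W B0 -> L0 miss  d=D]
2: R B1 -> L1 miss wb->B3  d=-]
3: R B1 -> L1 hit  d=-]
4: W B0 -> L0 hit  d=D]
5: R B0 -> L0 hit  d=D]
6: W B3 -> L1 miss  d=D]
7: W B0 -> L0 hit  d=D]
8: R B0 -> L0 hit  d=D]
9: R B0 -> L0 hit  d=D]
10: R B2 -> L0 miss wb->B0  d=-]
11: W B2 -> L0 hit  d=D]
12: W B2 -> L0 hit  d=D]
13: R B1 -> L1 miss wb->B3  d=-]

DIRTY = [2]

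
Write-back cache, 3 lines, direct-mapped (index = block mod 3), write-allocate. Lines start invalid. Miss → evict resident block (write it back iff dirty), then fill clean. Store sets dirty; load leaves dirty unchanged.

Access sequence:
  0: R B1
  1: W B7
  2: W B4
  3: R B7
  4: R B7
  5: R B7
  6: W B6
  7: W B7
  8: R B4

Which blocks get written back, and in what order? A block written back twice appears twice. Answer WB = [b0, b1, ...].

  0 | R B1 → L1 miss [-]
  1 | W B7 → L1 miss [D]
  2 | W B4 → L1 miss wb→B7 [D]
  3 | R B7 → L1 miss wb→B4 [-]
  4 | R B7 → L1 hit [-]
  5 | R B7 → L1 hit [-]
  6 | W B6 → L0 miss [D]
  7 | W B7 → L1 hit [D]
  8 | R B4 → L1 miss wb→B7 [-]

WB = [7, 4, 7]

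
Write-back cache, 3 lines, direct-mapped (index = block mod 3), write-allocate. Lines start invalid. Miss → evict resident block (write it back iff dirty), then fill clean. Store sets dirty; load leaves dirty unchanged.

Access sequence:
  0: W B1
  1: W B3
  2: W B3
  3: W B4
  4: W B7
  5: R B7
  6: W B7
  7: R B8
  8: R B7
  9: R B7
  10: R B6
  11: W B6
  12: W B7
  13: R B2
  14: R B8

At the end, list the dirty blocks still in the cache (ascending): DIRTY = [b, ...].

DIRTY = [6, 7]

  0 | W B1 → L1 miss [D]
  1 | W B3 → L0 miss [D]
  2 | W B3 → L0 hit [D]
  3 | W B4 → L1 miss wb→B1 [D]
  4 | W B7 → L1 miss wb→B4 [D]
  5 | R B7 → L1 hit [D]
  6 | W B7 → L1 hit [D]
  7 | R B8 → L2 miss [-]
  8 | R B7 → L1 hit [D]
  9 | R B7 → L1 hit [D]
  10 | R B6 → L0 miss wb→B3 [-]
  11 | W B6 → L0 hit [D]
  12 | W B7 → L1 hit [D]
  13 | R B2 → L2 miss [-]
  14 | R B8 → L2 miss [-]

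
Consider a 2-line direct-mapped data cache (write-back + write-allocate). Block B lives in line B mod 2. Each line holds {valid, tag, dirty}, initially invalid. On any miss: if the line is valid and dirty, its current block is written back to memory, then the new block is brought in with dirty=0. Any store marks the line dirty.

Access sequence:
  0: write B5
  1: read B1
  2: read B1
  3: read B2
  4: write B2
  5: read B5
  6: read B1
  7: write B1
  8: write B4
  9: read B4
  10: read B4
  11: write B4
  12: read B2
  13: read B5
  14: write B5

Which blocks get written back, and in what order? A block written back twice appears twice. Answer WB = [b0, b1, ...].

0: W B5 → L1 miss [D]
1: R B1 → L1 miss wb→B5 [-]
2: R B1 → L1 hit [-]
3: R B2 → L0 miss [-]
4: W B2 → L0 hit [D]
5: R B5 → L1 miss [-]
6: R B1 → L1 miss [-]
7: W B1 → L1 hit [D]
8: W B4 → L0 miss wb→B2 [D]
9: R B4 → L0 hit [D]
10: R B4 → L0 hit [D]
11: W B4 → L0 hit [D]
12: R B2 → L0 miss wb→B4 [-]
13: R B5 → L1 miss wb→B1 [-]
14: W B5 → L1 hit [D]

WB = [5, 2, 4, 1]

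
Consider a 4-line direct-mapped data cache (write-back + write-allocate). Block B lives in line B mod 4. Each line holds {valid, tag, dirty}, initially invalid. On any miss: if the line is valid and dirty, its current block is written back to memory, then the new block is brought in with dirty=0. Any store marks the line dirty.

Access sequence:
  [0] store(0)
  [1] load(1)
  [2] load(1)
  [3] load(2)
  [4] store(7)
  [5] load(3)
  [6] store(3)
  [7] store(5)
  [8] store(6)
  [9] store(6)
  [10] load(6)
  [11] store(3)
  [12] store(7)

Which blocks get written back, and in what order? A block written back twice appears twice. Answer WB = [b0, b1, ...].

WB = [7, 3]

0: W B0 -> L0 miss  d=D]
1: R B1 -> L1 miss  d=-]
2: R B1 -> L1 hit  d=-]
3: R B2 -> L2 miss  d=-]
4: W B7 -> L3 miss  d=D]
5: R B3 -> L3 miss wb->B7  d=-]
6: W B3 -> L3 hit  d=D]
7: W B5 -> L1 miss  d=D]
8: W B6 -> L2 miss  d=D]
9: W B6 -> L2 hit  d=D]
10: R B6 -> L2 hit  d=D]
11: W B3 -> L3 hit  d=D]
12: W B7 -> L3 miss wb->B3  d=D]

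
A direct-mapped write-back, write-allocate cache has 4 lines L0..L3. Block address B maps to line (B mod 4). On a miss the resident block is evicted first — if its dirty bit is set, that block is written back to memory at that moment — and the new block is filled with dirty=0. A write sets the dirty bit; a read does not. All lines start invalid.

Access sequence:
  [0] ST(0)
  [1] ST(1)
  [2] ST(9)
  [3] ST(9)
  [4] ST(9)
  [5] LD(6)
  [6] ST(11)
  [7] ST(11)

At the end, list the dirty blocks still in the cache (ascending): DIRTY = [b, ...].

0: W B0 → L0 miss [D]
1: W B1 → L1 miss [D]
2: W B9 → L1 miss wb→B1 [D]
3: W B9 → L1 hit [D]
4: W B9 → L1 hit [D]
5: R B6 → L2 miss [-]
6: W B11 → L3 miss [D]
7: W B11 → L3 hit [D]

DIRTY = [0, 9, 11]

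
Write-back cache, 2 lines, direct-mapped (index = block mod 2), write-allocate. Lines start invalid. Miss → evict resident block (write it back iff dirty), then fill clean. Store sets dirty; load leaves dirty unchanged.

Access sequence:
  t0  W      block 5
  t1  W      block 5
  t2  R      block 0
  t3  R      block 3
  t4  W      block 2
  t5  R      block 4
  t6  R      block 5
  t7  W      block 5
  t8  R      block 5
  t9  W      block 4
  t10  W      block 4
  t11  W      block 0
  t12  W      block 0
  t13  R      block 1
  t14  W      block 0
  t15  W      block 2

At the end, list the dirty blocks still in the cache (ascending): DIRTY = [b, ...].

0: W B5 → L1 miss [D]
1: W B5 → L1 hit [D]
2: R B0 → L0 miss [-]
3: R B3 → L1 miss wb→B5 [-]
4: W B2 → L0 miss [D]
5: R B4 → L0 miss wb→B2 [-]
6: R B5 → L1 miss [-]
7: W B5 → L1 hit [D]
8: R B5 → L1 hit [D]
9: W B4 → L0 hit [D]
10: W B4 → L0 hit [D]
11: W B0 → L0 miss wb→B4 [D]
12: W B0 → L0 hit [D]
13: R B1 → L1 miss wb→B5 [-]
14: W B0 → L0 hit [D]
15: W B2 → L0 miss wb→B0 [D]

DIRTY = [2]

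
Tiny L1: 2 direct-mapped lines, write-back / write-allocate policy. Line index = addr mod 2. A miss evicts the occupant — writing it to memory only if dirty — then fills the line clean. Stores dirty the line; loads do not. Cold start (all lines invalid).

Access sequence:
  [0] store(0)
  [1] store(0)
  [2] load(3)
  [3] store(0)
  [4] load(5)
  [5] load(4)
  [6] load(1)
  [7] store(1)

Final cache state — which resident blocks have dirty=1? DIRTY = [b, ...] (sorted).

0: W B0 -> L0 miss  d=D]
1: W B0 -> L0 hit  d=D]
2: R B3 -> L1 miss  d=-]
3: W B0 -> L0 hit  d=D]
4: R B5 -> L1 miss  d=-]
5: R B4 -> L0 miss wb->B0  d=-]
6: R B1 -> L1 miss  d=-]
7: W B1 -> L1 hit  d=D]

DIRTY = [1]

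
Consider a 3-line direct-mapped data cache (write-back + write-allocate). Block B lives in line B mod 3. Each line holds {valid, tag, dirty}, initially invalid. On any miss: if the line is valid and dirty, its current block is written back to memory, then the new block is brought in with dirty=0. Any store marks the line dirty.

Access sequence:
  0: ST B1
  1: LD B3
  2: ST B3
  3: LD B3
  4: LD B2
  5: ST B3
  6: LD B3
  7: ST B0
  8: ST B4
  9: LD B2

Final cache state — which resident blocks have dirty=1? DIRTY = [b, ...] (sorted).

0: W B1 -> L1 miss  d=D]
1: R B3 -> L0 miss  d=-]
2: W B3 -> L0 hit  d=D]
3: R B3 -> L0 hit  d=D]
4: R B2 -> L2 miss  d=-]
5: W B3 -> L0 hit  d=D]
6: R B3 -> L0 hit  d=D]
7: W B0 -> L0 miss wb->B3  d=D]
8: W B4 -> L1 miss wb->B1  d=D]
9: R B2 -> L2 hit  d=-]

DIRTY = [0, 4]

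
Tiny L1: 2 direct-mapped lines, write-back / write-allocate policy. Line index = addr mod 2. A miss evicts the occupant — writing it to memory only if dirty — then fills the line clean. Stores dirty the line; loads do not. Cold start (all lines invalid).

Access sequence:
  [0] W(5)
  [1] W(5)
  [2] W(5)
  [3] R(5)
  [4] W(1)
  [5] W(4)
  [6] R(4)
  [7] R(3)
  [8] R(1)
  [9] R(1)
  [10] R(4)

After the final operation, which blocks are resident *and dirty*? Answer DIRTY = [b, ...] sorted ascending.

0: W B5 → L1 miss [D]
1: W B5 → L1 hit [D]
2: W B5 → L1 hit [D]
3: R B5 → L1 hit [D]
4: W B1 → L1 miss wb→B5 [D]
5: W B4 → L0 miss [D]
6: R B4 → L0 hit [D]
7: R B3 → L1 miss wb→B1 [-]
8: R B1 → L1 miss [-]
9: R B1 → L1 hit [-]
10: R B4 → L0 hit [D]

DIRTY = [4]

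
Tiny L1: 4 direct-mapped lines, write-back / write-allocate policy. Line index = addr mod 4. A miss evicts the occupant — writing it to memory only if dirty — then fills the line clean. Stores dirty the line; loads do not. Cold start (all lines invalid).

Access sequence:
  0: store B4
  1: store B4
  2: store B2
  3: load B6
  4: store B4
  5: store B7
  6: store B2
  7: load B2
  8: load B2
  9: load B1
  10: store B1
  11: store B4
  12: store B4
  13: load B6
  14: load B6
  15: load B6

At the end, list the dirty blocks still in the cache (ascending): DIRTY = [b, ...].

DIRTY = [1, 4, 7]

0: W B4 → L0 miss [D]
1: W B4 → L0 hit [D]
2: W B2 → L2 miss [D]
3: R B6 → L2 miss wb→B2 [-]
4: W B4 → L0 hit [D]
5: W B7 → L3 miss [D]
6: W B2 → L2 miss [D]
7: R B2 → L2 hit [D]
8: R B2 → L2 hit [D]
9: R B1 → L1 miss [-]
10: W B1 → L1 hit [D]
11: W B4 → L0 hit [D]
12: W B4 → L0 hit [D]
13: R B6 → L2 miss wb→B2 [-]
14: R B6 → L2 hit [-]
15: R B6 → L2 hit [-]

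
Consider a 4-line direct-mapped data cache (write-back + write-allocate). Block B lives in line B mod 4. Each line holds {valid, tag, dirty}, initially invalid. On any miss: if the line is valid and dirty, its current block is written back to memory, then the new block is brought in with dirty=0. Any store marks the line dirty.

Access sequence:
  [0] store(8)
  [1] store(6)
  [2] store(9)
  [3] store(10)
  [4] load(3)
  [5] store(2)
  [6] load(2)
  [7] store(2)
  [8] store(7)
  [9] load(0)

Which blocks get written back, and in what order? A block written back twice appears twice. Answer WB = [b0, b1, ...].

  0 | W B8 → L0 miss [D]
  1 | W B6 → L2 miss [D]
  2 | W B9 → L1 miss [D]
  3 | W B10 → L2 miss wb→B6 [D]
  4 | R B3 → L3 miss [-]
  5 | W B2 → L2 miss wb→B10 [D]
  6 | R B2 → L2 hit [D]
  7 | W B2 → L2 hit [D]
  8 | W B7 → L3 miss [D]
  9 | R B0 → L0 miss wb→B8 [-]

WB = [6, 10, 8]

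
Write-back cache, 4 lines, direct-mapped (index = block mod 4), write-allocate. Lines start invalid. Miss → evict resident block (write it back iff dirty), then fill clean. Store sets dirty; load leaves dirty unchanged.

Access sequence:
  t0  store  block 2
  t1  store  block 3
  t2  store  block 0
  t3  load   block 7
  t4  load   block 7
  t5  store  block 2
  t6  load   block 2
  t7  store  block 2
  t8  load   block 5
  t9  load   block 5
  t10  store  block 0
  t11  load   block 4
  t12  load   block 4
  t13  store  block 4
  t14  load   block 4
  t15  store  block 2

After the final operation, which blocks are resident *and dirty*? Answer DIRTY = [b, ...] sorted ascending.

DIRTY = [2, 4]

0: W B2 → L2 miss [D]
1: W B3 → L3 miss [D]
2: W B0 → L0 miss [D]
3: R B7 → L3 miss wb→B3 [-]
4: R B7 → L3 hit [-]
5: W B2 → L2 hit [D]
6: R B2 → L2 hit [D]
7: W B2 → L2 hit [D]
8: R B5 → L1 miss [-]
9: R B5 → L1 hit [-]
10: W B0 → L0 hit [D]
11: R B4 → L0 miss wb→B0 [-]
12: R B4 → L0 hit [-]
13: W B4 → L0 hit [D]
14: R B4 → L0 hit [D]
15: W B2 → L2 hit [D]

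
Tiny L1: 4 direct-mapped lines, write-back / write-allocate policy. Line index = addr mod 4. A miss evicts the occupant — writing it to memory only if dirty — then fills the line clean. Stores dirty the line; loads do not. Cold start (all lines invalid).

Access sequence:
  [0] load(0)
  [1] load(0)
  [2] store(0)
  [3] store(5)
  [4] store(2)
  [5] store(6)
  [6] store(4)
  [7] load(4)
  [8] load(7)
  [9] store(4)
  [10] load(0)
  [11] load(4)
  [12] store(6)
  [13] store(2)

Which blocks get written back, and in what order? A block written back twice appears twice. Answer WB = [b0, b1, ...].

WB = [2, 0, 4, 6]

0: R B0 -> L0 miss  d=-]
1: R B0 -> L0 hit  d=-]
2: W B0 -> L0 hit  d=D]
3: W B5 -> L1 miss  d=D]
4: W B2 -> L2 miss  d=D]
5: W B6 -> L2 miss wb->B2  d=D]
6: W B4 -> L0 miss wb->B0  d=D]
7: R B4 -> L0 hit  d=D]
8: R B7 -> L3 miss  d=-]
9: W B4 -> L0 hit  d=D]
10: R B0 -> L0 miss wb->B4  d=-]
11: R B4 -> L0 miss  d=-]
12: W B6 -> L2 hit  d=D]
13: W B2 -> L2 miss wb->B6  d=D]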